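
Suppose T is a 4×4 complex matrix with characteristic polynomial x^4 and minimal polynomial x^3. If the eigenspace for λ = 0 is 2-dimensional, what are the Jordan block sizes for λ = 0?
Block sizes for λ = 0: [3, 1]

Step 1 — from the characteristic polynomial, algebraic multiplicity of λ = 0 is 4. From dim ker(T − (0)·I) = 2, there are exactly 2 Jordan blocks for λ = 0.
Step 2 — from the minimal polynomial, the factor (x − 0)^3 tells us the largest block for λ = 0 has size 3.
Step 3 — with total size 4, 2 blocks, and largest block 3, the block sizes (in nonincreasing order) are [3, 1].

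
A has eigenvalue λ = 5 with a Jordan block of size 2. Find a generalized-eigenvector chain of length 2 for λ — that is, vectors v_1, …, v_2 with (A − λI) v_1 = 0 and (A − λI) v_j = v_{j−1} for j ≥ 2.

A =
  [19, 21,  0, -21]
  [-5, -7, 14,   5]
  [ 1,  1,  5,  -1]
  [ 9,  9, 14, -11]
A Jordan chain for λ = 5 of length 2:
v_1 = (0, 4, 2, 4)ᵀ
v_2 = (6, -4, -1, 0)ᵀ

Let N = A − (5)·I. We want v_2 with N^2 v_2 = 0 but N^1 v_2 ≠ 0; then v_{j-1} := N · v_j for j = 2, …, 2.

Pick v_2 = (6, -4, -1, 0)ᵀ.
Then v_1 = N · v_2 = (0, 4, 2, 4)ᵀ.

Sanity check: (A − (5)·I) v_1 = (0, 0, 0, 0)ᵀ = 0. ✓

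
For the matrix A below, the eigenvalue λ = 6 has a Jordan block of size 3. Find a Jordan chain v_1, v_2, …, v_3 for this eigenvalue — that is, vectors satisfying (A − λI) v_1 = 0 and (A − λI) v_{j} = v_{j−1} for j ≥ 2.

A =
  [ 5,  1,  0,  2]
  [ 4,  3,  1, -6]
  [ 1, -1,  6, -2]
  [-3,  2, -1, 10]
A Jordan chain for λ = 6 of length 3:
v_1 = (-1, 3, 1, -2)ᵀ
v_2 = (-1, 4, 1, -3)ᵀ
v_3 = (1, 0, 0, 0)ᵀ

Let N = A − (6)·I. We want v_3 with N^3 v_3 = 0 but N^2 v_3 ≠ 0; then v_{j-1} := N · v_j for j = 3, …, 2.

Pick v_3 = (1, 0, 0, 0)ᵀ.
Then v_2 = N · v_3 = (-1, 4, 1, -3)ᵀ.
Then v_1 = N · v_2 = (-1, 3, 1, -2)ᵀ.

Sanity check: (A − (6)·I) v_1 = (0, 0, 0, 0)ᵀ = 0. ✓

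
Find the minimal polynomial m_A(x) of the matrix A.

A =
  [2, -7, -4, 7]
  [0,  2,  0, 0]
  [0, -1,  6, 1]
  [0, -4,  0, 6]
x^3 - 14*x^2 + 60*x - 72

The characteristic polynomial is χ_A(x) = (x - 6)^2*(x - 2)^2, so the eigenvalues are known. The minimal polynomial is
  m_A(x) = Π_λ (x − λ)^{k_λ}
where k_λ is the size of the *largest* Jordan block for λ (equivalently, the smallest k with (A − λI)^k v = 0 for every generalised eigenvector v of λ).

  λ = 2: largest Jordan block has size 1, contributing (x − 2)
  λ = 6: largest Jordan block has size 2, contributing (x − 6)^2

So m_A(x) = (x - 6)^2*(x - 2) = x^3 - 14*x^2 + 60*x - 72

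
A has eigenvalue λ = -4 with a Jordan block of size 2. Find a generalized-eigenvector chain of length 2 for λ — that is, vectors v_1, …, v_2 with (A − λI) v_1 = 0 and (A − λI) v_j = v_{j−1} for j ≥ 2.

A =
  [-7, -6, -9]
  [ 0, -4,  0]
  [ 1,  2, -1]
A Jordan chain for λ = -4 of length 2:
v_1 = (-3, 0, 1)ᵀ
v_2 = (1, 0, 0)ᵀ

Let N = A − (-4)·I. We want v_2 with N^2 v_2 = 0 but N^1 v_2 ≠ 0; then v_{j-1} := N · v_j for j = 2, …, 2.

Pick v_2 = (1, 0, 0)ᵀ.
Then v_1 = N · v_2 = (-3, 0, 1)ᵀ.

Sanity check: (A − (-4)·I) v_1 = (0, 0, 0)ᵀ = 0. ✓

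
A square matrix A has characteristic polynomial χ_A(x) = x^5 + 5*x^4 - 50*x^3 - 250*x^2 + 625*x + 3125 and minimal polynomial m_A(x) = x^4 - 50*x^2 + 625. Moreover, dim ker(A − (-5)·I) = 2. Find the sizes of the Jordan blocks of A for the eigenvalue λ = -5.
Block sizes for λ = -5: [2, 1]

Step 1 — from the characteristic polynomial, algebraic multiplicity of λ = -5 is 3. From dim ker(A − (-5)·I) = 2, there are exactly 2 Jordan blocks for λ = -5.
Step 2 — from the minimal polynomial, the factor (x + 5)^2 tells us the largest block for λ = -5 has size 2.
Step 3 — with total size 3, 2 blocks, and largest block 2, the block sizes (in nonincreasing order) are [2, 1].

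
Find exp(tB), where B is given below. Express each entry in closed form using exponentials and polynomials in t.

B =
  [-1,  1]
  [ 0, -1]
e^{tB} =
  [exp(-t), t*exp(-t)]
  [0, exp(-t)]

Strategy: write B = P · J · P⁻¹ where J is a Jordan canonical form, so e^{tB} = P · e^{tJ} · P⁻¹, and e^{tJ} can be computed block-by-block.

B has Jordan form
J =
  [-1,  1]
  [ 0, -1]
(up to reordering of blocks).

Per-block formulas:
  For a 2×2 Jordan block J_2(-1): exp(t · J_2(-1)) = e^(-1t)·(I + t·N), where N is the 2×2 nilpotent shift.

After assembling e^{tJ} and conjugating by P, we get:

e^{tB} =
  [exp(-t), t*exp(-t)]
  [0, exp(-t)]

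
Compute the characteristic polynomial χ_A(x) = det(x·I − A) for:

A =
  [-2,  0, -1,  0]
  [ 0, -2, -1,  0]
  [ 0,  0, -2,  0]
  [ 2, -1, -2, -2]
x^4 + 8*x^3 + 24*x^2 + 32*x + 16

Expanding det(x·I − A) (e.g. by cofactor expansion or by noting that A is similar to its Jordan form J, which has the same characteristic polynomial as A) gives
  χ_A(x) = x^4 + 8*x^3 + 24*x^2 + 32*x + 16
which factors as (x + 2)^4. The eigenvalues (with algebraic multiplicities) are λ = -2 with multiplicity 4.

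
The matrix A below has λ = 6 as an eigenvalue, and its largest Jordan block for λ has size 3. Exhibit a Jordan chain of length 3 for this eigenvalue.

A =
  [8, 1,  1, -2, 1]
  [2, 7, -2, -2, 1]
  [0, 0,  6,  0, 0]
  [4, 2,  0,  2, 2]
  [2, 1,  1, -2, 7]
A Jordan chain for λ = 6 of length 3:
v_1 = (1, 1, 0, 2, 1)ᵀ
v_2 = (1, -2, 0, 0, 1)ᵀ
v_3 = (0, 0, 1, 0, 0)ᵀ

Let N = A − (6)·I. We want v_3 with N^3 v_3 = 0 but N^2 v_3 ≠ 0; then v_{j-1} := N · v_j for j = 3, …, 2.

Pick v_3 = (0, 0, 1, 0, 0)ᵀ.
Then v_2 = N · v_3 = (1, -2, 0, 0, 1)ᵀ.
Then v_1 = N · v_2 = (1, 1, 0, 2, 1)ᵀ.

Sanity check: (A − (6)·I) v_1 = (0, 0, 0, 0, 0)ᵀ = 0. ✓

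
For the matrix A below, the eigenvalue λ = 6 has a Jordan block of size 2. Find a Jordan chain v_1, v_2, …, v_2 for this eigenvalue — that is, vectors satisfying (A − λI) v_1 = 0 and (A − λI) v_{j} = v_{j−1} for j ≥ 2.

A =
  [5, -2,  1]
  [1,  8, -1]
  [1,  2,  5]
A Jordan chain for λ = 6 of length 2:
v_1 = (-1, 1, 1)ᵀ
v_2 = (1, 0, 0)ᵀ

Let N = A − (6)·I. We want v_2 with N^2 v_2 = 0 but N^1 v_2 ≠ 0; then v_{j-1} := N · v_j for j = 2, …, 2.

Pick v_2 = (1, 0, 0)ᵀ.
Then v_1 = N · v_2 = (-1, 1, 1)ᵀ.

Sanity check: (A − (6)·I) v_1 = (0, 0, 0)ᵀ = 0. ✓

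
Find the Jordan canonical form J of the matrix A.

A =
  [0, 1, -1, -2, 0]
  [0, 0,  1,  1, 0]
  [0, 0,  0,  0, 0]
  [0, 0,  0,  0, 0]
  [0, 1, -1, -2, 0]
J_3(0) ⊕ J_1(0) ⊕ J_1(0)

The characteristic polynomial is
  det(x·I − A) = x^5

Eigenvalues and multiplicities (the geometric multiplicity of λ is n − rank(A − λI), which equals the number of Jordan blocks for λ):
  λ = 0: algebraic multiplicity = 5, geometric multiplicity = 3

Determining the block sizes for each eigenvalue:
  λ = 0: with am = 5 and gm = 3, the partition is not yet determined (e.g. several partitions of 5 into 3 parts exist). Let N = A − (0)·I. Computing rank(N^1) = 2, rank(N^2) = 1, rank(N^3) = 0; the number of blocks of size ≥ j is rank(N^{j−1}) − rank(N^j), giving [3, 1, 1]. So we have 1 block(s) of size 3, 2 block(s) of size 1 → block sizes [3, 1, 1]

Assembling the blocks gives a Jordan form
J =
  [0, 1, 0, 0, 0]
  [0, 0, 1, 0, 0]
  [0, 0, 0, 0, 0]
  [0, 0, 0, 0, 0]
  [0, 0, 0, 0, 0]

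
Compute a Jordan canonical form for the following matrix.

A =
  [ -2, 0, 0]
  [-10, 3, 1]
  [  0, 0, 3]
J_1(-2) ⊕ J_2(3)

The characteristic polynomial is
  det(x·I − A) = x^3 - 4*x^2 - 3*x + 18 = (x - 3)^2*(x + 2)

Eigenvalues and multiplicities (the geometric multiplicity of λ is n − rank(A − λI), which equals the number of Jordan blocks for λ):
  λ = -2: algebraic multiplicity = 1, geometric multiplicity = 1
  λ = 3: algebraic multiplicity = 2, geometric multiplicity = 1

Determining the block sizes for each eigenvalue:
  λ = -2: one block (gm = 1), so the single block has size am = 1 → block sizes [1]
  λ = 3: one block (gm = 1), so the single block has size am = 2 → block sizes [2]

Assembling the blocks gives a Jordan form
J =
  [-2, 0, 0]
  [ 0, 3, 1]
  [ 0, 0, 3]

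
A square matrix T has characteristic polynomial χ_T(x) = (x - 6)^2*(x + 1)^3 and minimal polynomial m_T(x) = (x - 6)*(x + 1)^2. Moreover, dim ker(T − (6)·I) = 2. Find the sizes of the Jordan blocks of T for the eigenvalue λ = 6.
Block sizes for λ = 6: [1, 1]

Step 1 — from the characteristic polynomial, algebraic multiplicity of λ = 6 is 2. From dim ker(T − (6)·I) = 2, there are exactly 2 Jordan blocks for λ = 6.
Step 2 — from the minimal polynomial, the factor (x − 6) tells us the largest block for λ = 6 has size 1.
Step 3 — with total size 2, 2 blocks, and largest block 1, the block sizes (in nonincreasing order) are [1, 1].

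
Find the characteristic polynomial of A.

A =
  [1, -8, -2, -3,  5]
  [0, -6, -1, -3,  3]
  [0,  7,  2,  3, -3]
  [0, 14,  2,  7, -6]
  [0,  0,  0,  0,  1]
x^5 - 5*x^4 + 10*x^3 - 10*x^2 + 5*x - 1

Expanding det(x·I − A) (e.g. by cofactor expansion or by noting that A is similar to its Jordan form J, which has the same characteristic polynomial as A) gives
  χ_A(x) = x^5 - 5*x^4 + 10*x^3 - 10*x^2 + 5*x - 1
which factors as (x - 1)^5. The eigenvalues (with algebraic multiplicities) are λ = 1 with multiplicity 5.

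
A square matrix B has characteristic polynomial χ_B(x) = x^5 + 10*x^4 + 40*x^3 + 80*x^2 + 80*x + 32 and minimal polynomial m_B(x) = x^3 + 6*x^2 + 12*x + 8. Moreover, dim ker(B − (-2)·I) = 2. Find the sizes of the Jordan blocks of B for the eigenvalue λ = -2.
Block sizes for λ = -2: [3, 2]

Step 1 — from the characteristic polynomial, algebraic multiplicity of λ = -2 is 5. From dim ker(B − (-2)·I) = 2, there are exactly 2 Jordan blocks for λ = -2.
Step 2 — from the minimal polynomial, the factor (x + 2)^3 tells us the largest block for λ = -2 has size 3.
Step 3 — with total size 5, 2 blocks, and largest block 3, the block sizes (in nonincreasing order) are [3, 2].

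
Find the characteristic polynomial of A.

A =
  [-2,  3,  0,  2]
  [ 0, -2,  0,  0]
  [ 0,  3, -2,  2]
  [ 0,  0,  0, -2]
x^4 + 8*x^3 + 24*x^2 + 32*x + 16

Expanding det(x·I − A) (e.g. by cofactor expansion or by noting that A is similar to its Jordan form J, which has the same characteristic polynomial as A) gives
  χ_A(x) = x^4 + 8*x^3 + 24*x^2 + 32*x + 16
which factors as (x + 2)^4. The eigenvalues (with algebraic multiplicities) are λ = -2 with multiplicity 4.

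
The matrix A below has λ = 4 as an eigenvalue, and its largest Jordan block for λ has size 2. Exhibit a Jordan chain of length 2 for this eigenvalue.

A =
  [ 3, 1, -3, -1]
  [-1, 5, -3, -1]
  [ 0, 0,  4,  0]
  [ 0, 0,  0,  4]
A Jordan chain for λ = 4 of length 2:
v_1 = (-1, -1, 0, 0)ᵀ
v_2 = (1, 0, 0, 0)ᵀ

Let N = A − (4)·I. We want v_2 with N^2 v_2 = 0 but N^1 v_2 ≠ 0; then v_{j-1} := N · v_j for j = 2, …, 2.

Pick v_2 = (1, 0, 0, 0)ᵀ.
Then v_1 = N · v_2 = (-1, -1, 0, 0)ᵀ.

Sanity check: (A − (4)·I) v_1 = (0, 0, 0, 0)ᵀ = 0. ✓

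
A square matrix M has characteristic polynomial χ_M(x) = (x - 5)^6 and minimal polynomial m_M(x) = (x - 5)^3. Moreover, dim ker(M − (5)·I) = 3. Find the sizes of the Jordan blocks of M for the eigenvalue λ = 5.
Block sizes for λ = 5: [3, 2, 1]

Step 1 — from the characteristic polynomial, algebraic multiplicity of λ = 5 is 6. From dim ker(M − (5)·I) = 3, there are exactly 3 Jordan blocks for λ = 5.
Step 2 — from the minimal polynomial, the factor (x − 5)^3 tells us the largest block for λ = 5 has size 3.
Step 3 — with total size 6, 3 blocks, and largest block 3, the block sizes (in nonincreasing order) are [3, 2, 1].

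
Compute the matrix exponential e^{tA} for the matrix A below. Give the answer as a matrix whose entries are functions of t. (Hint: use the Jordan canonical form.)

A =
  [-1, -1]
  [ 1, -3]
e^{tA} =
  [t*exp(-2*t) + exp(-2*t), -t*exp(-2*t)]
  [t*exp(-2*t), -t*exp(-2*t) + exp(-2*t)]

Strategy: write A = P · J · P⁻¹ where J is a Jordan canonical form, so e^{tA} = P · e^{tJ} · P⁻¹, and e^{tJ} can be computed block-by-block.

A has Jordan form
J =
  [-2,  1]
  [ 0, -2]
(up to reordering of blocks).

Per-block formulas:
  For a 2×2 Jordan block J_2(-2): exp(t · J_2(-2)) = e^(-2t)·(I + t·N), where N is the 2×2 nilpotent shift.

After assembling e^{tJ} and conjugating by P, we get:

e^{tA} =
  [t*exp(-2*t) + exp(-2*t), -t*exp(-2*t)]
  [t*exp(-2*t), -t*exp(-2*t) + exp(-2*t)]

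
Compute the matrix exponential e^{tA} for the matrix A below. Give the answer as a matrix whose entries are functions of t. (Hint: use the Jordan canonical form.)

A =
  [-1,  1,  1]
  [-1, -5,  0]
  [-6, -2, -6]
e^{tA} =
  [t^2*exp(-4*t) + 3*t*exp(-4*t) + exp(-4*t), t*exp(-4*t), t^2*exp(-4*t)/2 + t*exp(-4*t)]
  [-t^2*exp(-4*t) - t*exp(-4*t), -t*exp(-4*t) + exp(-4*t), -t^2*exp(-4*t)/2]
  [-2*t^2*exp(-4*t) - 6*t*exp(-4*t), -2*t*exp(-4*t), -t^2*exp(-4*t) - 2*t*exp(-4*t) + exp(-4*t)]

Strategy: write A = P · J · P⁻¹ where J is a Jordan canonical form, so e^{tA} = P · e^{tJ} · P⁻¹, and e^{tJ} can be computed block-by-block.

A has Jordan form
J =
  [-4,  1,  0]
  [ 0, -4,  1]
  [ 0,  0, -4]
(up to reordering of blocks).

Per-block formulas:
  For a 3×3 Jordan block J_3(-4): exp(t · J_3(-4)) = e^(-4t)·(I + t·N + (t^2/2)·N^2), where N is the 3×3 nilpotent shift.

After assembling e^{tJ} and conjugating by P, we get:

e^{tA} =
  [t^2*exp(-4*t) + 3*t*exp(-4*t) + exp(-4*t), t*exp(-4*t), t^2*exp(-4*t)/2 + t*exp(-4*t)]
  [-t^2*exp(-4*t) - t*exp(-4*t), -t*exp(-4*t) + exp(-4*t), -t^2*exp(-4*t)/2]
  [-2*t^2*exp(-4*t) - 6*t*exp(-4*t), -2*t*exp(-4*t), -t^2*exp(-4*t) - 2*t*exp(-4*t) + exp(-4*t)]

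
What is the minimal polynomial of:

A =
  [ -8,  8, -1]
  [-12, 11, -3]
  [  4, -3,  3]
x^3 - 6*x^2 + 12*x - 8

The characteristic polynomial is χ_A(x) = (x - 2)^3, so the eigenvalues are known. The minimal polynomial is
  m_A(x) = Π_λ (x − λ)^{k_λ}
where k_λ is the size of the *largest* Jordan block for λ (equivalently, the smallest k with (A − λI)^k v = 0 for every generalised eigenvector v of λ).

  λ = 2: largest Jordan block has size 3, contributing (x − 2)^3

So m_A(x) = (x - 2)^3 = x^3 - 6*x^2 + 12*x - 8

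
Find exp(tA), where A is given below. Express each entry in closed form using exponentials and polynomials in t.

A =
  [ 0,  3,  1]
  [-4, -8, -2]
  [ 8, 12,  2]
e^{tA} =
  [2*t*exp(-2*t) + exp(-2*t), 3*t*exp(-2*t), t*exp(-2*t)]
  [-4*t*exp(-2*t), -6*t*exp(-2*t) + exp(-2*t), -2*t*exp(-2*t)]
  [8*t*exp(-2*t), 12*t*exp(-2*t), 4*t*exp(-2*t) + exp(-2*t)]

Strategy: write A = P · J · P⁻¹ where J is a Jordan canonical form, so e^{tA} = P · e^{tJ} · P⁻¹, and e^{tJ} can be computed block-by-block.

A has Jordan form
J =
  [-2,  1,  0]
  [ 0, -2,  0]
  [ 0,  0, -2]
(up to reordering of blocks).

Per-block formulas:
  For a 1×1 block at λ = -2: exp(t · [-2]) = [e^(-2t)].
  For a 2×2 Jordan block J_2(-2): exp(t · J_2(-2)) = e^(-2t)·(I + t·N), where N is the 2×2 nilpotent shift.

After assembling e^{tJ} and conjugating by P, we get:

e^{tA} =
  [2*t*exp(-2*t) + exp(-2*t), 3*t*exp(-2*t), t*exp(-2*t)]
  [-4*t*exp(-2*t), -6*t*exp(-2*t) + exp(-2*t), -2*t*exp(-2*t)]
  [8*t*exp(-2*t), 12*t*exp(-2*t), 4*t*exp(-2*t) + exp(-2*t)]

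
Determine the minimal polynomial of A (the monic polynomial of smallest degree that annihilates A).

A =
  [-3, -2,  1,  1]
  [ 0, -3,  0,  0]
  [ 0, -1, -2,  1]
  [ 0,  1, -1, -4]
x^2 + 6*x + 9

The characteristic polynomial is χ_A(x) = (x + 3)^4, so the eigenvalues are known. The minimal polynomial is
  m_A(x) = Π_λ (x − λ)^{k_λ}
where k_λ is the size of the *largest* Jordan block for λ (equivalently, the smallest k with (A − λI)^k v = 0 for every generalised eigenvector v of λ).

  λ = -3: largest Jordan block has size 2, contributing (x + 3)^2

So m_A(x) = (x + 3)^2 = x^2 + 6*x + 9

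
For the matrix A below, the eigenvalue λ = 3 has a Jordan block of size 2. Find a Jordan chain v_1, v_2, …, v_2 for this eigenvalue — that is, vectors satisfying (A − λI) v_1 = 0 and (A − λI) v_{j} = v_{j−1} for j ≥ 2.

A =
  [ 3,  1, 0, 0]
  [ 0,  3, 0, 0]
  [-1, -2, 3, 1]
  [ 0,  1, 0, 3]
A Jordan chain for λ = 3 of length 2:
v_1 = (0, 0, -1, 0)ᵀ
v_2 = (1, 0, 0, 0)ᵀ

Let N = A − (3)·I. We want v_2 with N^2 v_2 = 0 but N^1 v_2 ≠ 0; then v_{j-1} := N · v_j for j = 2, …, 2.

Pick v_2 = (1, 0, 0, 0)ᵀ.
Then v_1 = N · v_2 = (0, 0, -1, 0)ᵀ.

Sanity check: (A − (3)·I) v_1 = (0, 0, 0, 0)ᵀ = 0. ✓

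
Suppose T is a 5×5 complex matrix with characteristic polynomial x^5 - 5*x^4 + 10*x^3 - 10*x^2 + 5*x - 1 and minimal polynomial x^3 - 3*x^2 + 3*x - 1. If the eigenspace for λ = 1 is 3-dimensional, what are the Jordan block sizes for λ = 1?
Block sizes for λ = 1: [3, 1, 1]

Step 1 — from the characteristic polynomial, algebraic multiplicity of λ = 1 is 5. From dim ker(T − (1)·I) = 3, there are exactly 3 Jordan blocks for λ = 1.
Step 2 — from the minimal polynomial, the factor (x − 1)^3 tells us the largest block for λ = 1 has size 3.
Step 3 — with total size 5, 3 blocks, and largest block 3, the block sizes (in nonincreasing order) are [3, 1, 1].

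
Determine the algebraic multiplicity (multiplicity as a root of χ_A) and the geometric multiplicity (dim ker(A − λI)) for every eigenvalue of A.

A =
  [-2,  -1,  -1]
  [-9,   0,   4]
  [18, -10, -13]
λ = -5: alg = 3, geom = 1

Step 1 — factor the characteristic polynomial to read off the algebraic multiplicities:
  χ_A(x) = (x + 5)^3

Step 2 — compute geometric multiplicities via the rank-nullity identity g(λ) = n − rank(A − λI):
  rank(A − (-5)·I) = 2, so dim ker(A − (-5)·I) = n − 2 = 1

Summary:
  λ = -5: algebraic multiplicity = 3, geometric multiplicity = 1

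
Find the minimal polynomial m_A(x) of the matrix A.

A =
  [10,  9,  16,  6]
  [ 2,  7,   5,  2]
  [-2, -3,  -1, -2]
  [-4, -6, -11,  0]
x^3 - 12*x^2 + 48*x - 64

The characteristic polynomial is χ_A(x) = (x - 4)^4, so the eigenvalues are known. The minimal polynomial is
  m_A(x) = Π_λ (x − λ)^{k_λ}
where k_λ is the size of the *largest* Jordan block for λ (equivalently, the smallest k with (A − λI)^k v = 0 for every generalised eigenvector v of λ).

  λ = 4: largest Jordan block has size 3, contributing (x − 4)^3

So m_A(x) = (x - 4)^3 = x^3 - 12*x^2 + 48*x - 64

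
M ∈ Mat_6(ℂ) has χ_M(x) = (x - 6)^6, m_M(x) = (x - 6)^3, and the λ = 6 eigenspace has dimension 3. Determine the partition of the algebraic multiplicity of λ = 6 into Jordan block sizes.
Block sizes for λ = 6: [3, 2, 1]

Step 1 — from the characteristic polynomial, algebraic multiplicity of λ = 6 is 6. From dim ker(M − (6)·I) = 3, there are exactly 3 Jordan blocks for λ = 6.
Step 2 — from the minimal polynomial, the factor (x − 6)^3 tells us the largest block for λ = 6 has size 3.
Step 3 — with total size 6, 3 blocks, and largest block 3, the block sizes (in nonincreasing order) are [3, 2, 1].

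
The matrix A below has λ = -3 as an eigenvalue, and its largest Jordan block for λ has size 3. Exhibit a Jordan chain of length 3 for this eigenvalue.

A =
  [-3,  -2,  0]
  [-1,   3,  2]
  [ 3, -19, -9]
A Jordan chain for λ = -3 of length 3:
v_1 = (2, 0, 1)ᵀ
v_2 = (0, -1, 3)ᵀ
v_3 = (1, 0, 0)ᵀ

Let N = A − (-3)·I. We want v_3 with N^3 v_3 = 0 but N^2 v_3 ≠ 0; then v_{j-1} := N · v_j for j = 3, …, 2.

Pick v_3 = (1, 0, 0)ᵀ.
Then v_2 = N · v_3 = (0, -1, 3)ᵀ.
Then v_1 = N · v_2 = (2, 0, 1)ᵀ.

Sanity check: (A − (-3)·I) v_1 = (0, 0, 0)ᵀ = 0. ✓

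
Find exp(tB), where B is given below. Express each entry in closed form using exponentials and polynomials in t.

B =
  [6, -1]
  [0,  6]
e^{tB} =
  [exp(6*t), -t*exp(6*t)]
  [0, exp(6*t)]

Strategy: write B = P · J · P⁻¹ where J is a Jordan canonical form, so e^{tB} = P · e^{tJ} · P⁻¹, and e^{tJ} can be computed block-by-block.

B has Jordan form
J =
  [6, 1]
  [0, 6]
(up to reordering of blocks).

Per-block formulas:
  For a 2×2 Jordan block J_2(6): exp(t · J_2(6)) = e^(6t)·(I + t·N), where N is the 2×2 nilpotent shift.

After assembling e^{tJ} and conjugating by P, we get:

e^{tB} =
  [exp(6*t), -t*exp(6*t)]
  [0, exp(6*t)]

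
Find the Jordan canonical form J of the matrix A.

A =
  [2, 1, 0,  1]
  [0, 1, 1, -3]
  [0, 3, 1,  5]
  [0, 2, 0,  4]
J_3(2) ⊕ J_1(2)

The characteristic polynomial is
  det(x·I − A) = x^4 - 8*x^3 + 24*x^2 - 32*x + 16 = (x - 2)^4

Eigenvalues and multiplicities (the geometric multiplicity of λ is n − rank(A − λI), which equals the number of Jordan blocks for λ):
  λ = 2: algebraic multiplicity = 4, geometric multiplicity = 2

Determining the block sizes for each eigenvalue:
  λ = 2: with am = 4 and gm = 2, the partition is not yet determined (e.g. several partitions of 4 into 2 parts exist). Let N = A − (2)·I. Computing rank(N^1) = 2, rank(N^2) = 1, rank(N^3) = 0; the number of blocks of size ≥ j is rank(N^{j−1}) − rank(N^j), giving [2, 1, 1]. So we have 1 block(s) of size 3, 1 block(s) of size 1 → block sizes [3, 1]

Assembling the blocks gives a Jordan form
J =
  [2, 1, 0, 0]
  [0, 2, 1, 0]
  [0, 0, 2, 0]
  [0, 0, 0, 2]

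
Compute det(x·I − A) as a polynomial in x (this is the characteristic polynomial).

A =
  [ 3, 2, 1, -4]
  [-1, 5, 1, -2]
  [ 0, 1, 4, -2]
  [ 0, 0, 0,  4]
x^4 - 16*x^3 + 96*x^2 - 256*x + 256

Expanding det(x·I − A) (e.g. by cofactor expansion or by noting that A is similar to its Jordan form J, which has the same characteristic polynomial as A) gives
  χ_A(x) = x^4 - 16*x^3 + 96*x^2 - 256*x + 256
which factors as (x - 4)^4. The eigenvalues (with algebraic multiplicities) are λ = 4 with multiplicity 4.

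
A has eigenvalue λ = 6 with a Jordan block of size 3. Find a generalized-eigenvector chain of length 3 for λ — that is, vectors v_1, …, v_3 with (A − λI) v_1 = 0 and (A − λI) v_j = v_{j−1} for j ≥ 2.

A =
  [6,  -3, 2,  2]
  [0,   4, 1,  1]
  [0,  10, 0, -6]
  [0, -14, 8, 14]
A Jordan chain for λ = 6 of length 3:
v_1 = (-2, 0, 4, -4)ᵀ
v_2 = (-3, -2, 10, -14)ᵀ
v_3 = (0, 1, 0, 0)ᵀ

Let N = A − (6)·I. We want v_3 with N^3 v_3 = 0 but N^2 v_3 ≠ 0; then v_{j-1} := N · v_j for j = 3, …, 2.

Pick v_3 = (0, 1, 0, 0)ᵀ.
Then v_2 = N · v_3 = (-3, -2, 10, -14)ᵀ.
Then v_1 = N · v_2 = (-2, 0, 4, -4)ᵀ.

Sanity check: (A − (6)·I) v_1 = (0, 0, 0, 0)ᵀ = 0. ✓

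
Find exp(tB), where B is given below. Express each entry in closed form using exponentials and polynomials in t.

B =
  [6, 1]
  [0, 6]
e^{tB} =
  [exp(6*t), t*exp(6*t)]
  [0, exp(6*t)]

Strategy: write B = P · J · P⁻¹ where J is a Jordan canonical form, so e^{tB} = P · e^{tJ} · P⁻¹, and e^{tJ} can be computed block-by-block.

B has Jordan form
J =
  [6, 1]
  [0, 6]
(up to reordering of blocks).

Per-block formulas:
  For a 2×2 Jordan block J_2(6): exp(t · J_2(6)) = e^(6t)·(I + t·N), where N is the 2×2 nilpotent shift.

After assembling e^{tJ} and conjugating by P, we get:

e^{tB} =
  [exp(6*t), t*exp(6*t)]
  [0, exp(6*t)]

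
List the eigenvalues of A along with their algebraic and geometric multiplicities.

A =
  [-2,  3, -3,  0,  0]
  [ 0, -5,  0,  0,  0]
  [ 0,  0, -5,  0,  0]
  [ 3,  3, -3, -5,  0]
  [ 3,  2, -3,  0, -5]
λ = -5: alg = 4, geom = 3; λ = -2: alg = 1, geom = 1

Step 1 — factor the characteristic polynomial to read off the algebraic multiplicities:
  χ_A(x) = (x + 2)*(x + 5)^4

Step 2 — compute geometric multiplicities via the rank-nullity identity g(λ) = n − rank(A − λI):
  rank(A − (-5)·I) = 2, so dim ker(A − (-5)·I) = n − 2 = 3
  rank(A − (-2)·I) = 4, so dim ker(A − (-2)·I) = n − 4 = 1

Summary:
  λ = -5: algebraic multiplicity = 4, geometric multiplicity = 3
  λ = -2: algebraic multiplicity = 1, geometric multiplicity = 1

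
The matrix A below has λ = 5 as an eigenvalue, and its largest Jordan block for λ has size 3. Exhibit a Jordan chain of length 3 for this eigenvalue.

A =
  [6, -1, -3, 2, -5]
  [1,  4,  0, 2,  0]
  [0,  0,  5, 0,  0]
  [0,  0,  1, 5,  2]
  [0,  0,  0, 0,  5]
A Jordan chain for λ = 5 of length 3:
v_1 = (-1, -1, 0, 0, 0)ᵀ
v_2 = (-3, 0, 0, 1, 0)ᵀ
v_3 = (0, 0, 1, 0, 0)ᵀ

Let N = A − (5)·I. We want v_3 with N^3 v_3 = 0 but N^2 v_3 ≠ 0; then v_{j-1} := N · v_j for j = 3, …, 2.

Pick v_3 = (0, 0, 1, 0, 0)ᵀ.
Then v_2 = N · v_3 = (-3, 0, 0, 1, 0)ᵀ.
Then v_1 = N · v_2 = (-1, -1, 0, 0, 0)ᵀ.

Sanity check: (A − (5)·I) v_1 = (0, 0, 0, 0, 0)ᵀ = 0. ✓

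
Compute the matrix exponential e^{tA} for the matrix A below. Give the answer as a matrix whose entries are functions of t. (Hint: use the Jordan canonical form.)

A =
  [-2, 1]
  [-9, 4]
e^{tA} =
  [-3*t*exp(t) + exp(t), t*exp(t)]
  [-9*t*exp(t), 3*t*exp(t) + exp(t)]

Strategy: write A = P · J · P⁻¹ where J is a Jordan canonical form, so e^{tA} = P · e^{tJ} · P⁻¹, and e^{tJ} can be computed block-by-block.

A has Jordan form
J =
  [1, 1]
  [0, 1]
(up to reordering of blocks).

Per-block formulas:
  For a 2×2 Jordan block J_2(1): exp(t · J_2(1)) = e^(1t)·(I + t·N), where N is the 2×2 nilpotent shift.

After assembling e^{tJ} and conjugating by P, we get:

e^{tA} =
  [-3*t*exp(t) + exp(t), t*exp(t)]
  [-9*t*exp(t), 3*t*exp(t) + exp(t)]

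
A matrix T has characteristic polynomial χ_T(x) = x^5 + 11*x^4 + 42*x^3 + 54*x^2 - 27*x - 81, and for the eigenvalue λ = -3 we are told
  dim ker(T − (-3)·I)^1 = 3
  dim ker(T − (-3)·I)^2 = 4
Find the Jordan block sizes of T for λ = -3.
Block sizes for λ = -3: [2, 1, 1]

From the dimensions of kernels of powers, the number of Jordan blocks of size at least j is d_j − d_{j−1} where d_j = dim ker(N^j) (with d_0 = 0). Computing the differences gives [3, 1].
The number of blocks of size exactly k is (#blocks of size ≥ k) − (#blocks of size ≥ k + 1), so the partition is: 2 block(s) of size 1, 1 block(s) of size 2.
In nonincreasing order the block sizes are [2, 1, 1].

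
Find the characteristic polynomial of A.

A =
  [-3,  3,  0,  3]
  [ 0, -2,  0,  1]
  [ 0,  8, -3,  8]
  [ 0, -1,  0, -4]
x^4 + 12*x^3 + 54*x^2 + 108*x + 81

Expanding det(x·I − A) (e.g. by cofactor expansion or by noting that A is similar to its Jordan form J, which has the same characteristic polynomial as A) gives
  χ_A(x) = x^4 + 12*x^3 + 54*x^2 + 108*x + 81
which factors as (x + 3)^4. The eigenvalues (with algebraic multiplicities) are λ = -3 with multiplicity 4.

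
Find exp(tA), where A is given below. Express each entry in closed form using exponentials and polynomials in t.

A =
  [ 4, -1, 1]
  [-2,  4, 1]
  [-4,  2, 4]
e^{tA} =
  [-t^2*exp(4*t) + exp(4*t), t^2*exp(4*t) - t*exp(4*t), -t^2*exp(4*t)/2 + t*exp(4*t)]
  [-2*t^2*exp(4*t) - 2*t*exp(4*t), 2*t^2*exp(4*t) + exp(4*t), -t^2*exp(4*t) + t*exp(4*t)]
  [-2*t^2*exp(4*t) - 4*t*exp(4*t), 2*t^2*exp(4*t) + 2*t*exp(4*t), -t^2*exp(4*t) + exp(4*t)]

Strategy: write A = P · J · P⁻¹ where J is a Jordan canonical form, so e^{tA} = P · e^{tJ} · P⁻¹, and e^{tJ} can be computed block-by-block.

A has Jordan form
J =
  [4, 1, 0]
  [0, 4, 1]
  [0, 0, 4]
(up to reordering of blocks).

Per-block formulas:
  For a 3×3 Jordan block J_3(4): exp(t · J_3(4)) = e^(4t)·(I + t·N + (t^2/2)·N^2), where N is the 3×3 nilpotent shift.

After assembling e^{tJ} and conjugating by P, we get:

e^{tA} =
  [-t^2*exp(4*t) + exp(4*t), t^2*exp(4*t) - t*exp(4*t), -t^2*exp(4*t)/2 + t*exp(4*t)]
  [-2*t^2*exp(4*t) - 2*t*exp(4*t), 2*t^2*exp(4*t) + exp(4*t), -t^2*exp(4*t) + t*exp(4*t)]
  [-2*t^2*exp(4*t) - 4*t*exp(4*t), 2*t^2*exp(4*t) + 2*t*exp(4*t), -t^2*exp(4*t) + exp(4*t)]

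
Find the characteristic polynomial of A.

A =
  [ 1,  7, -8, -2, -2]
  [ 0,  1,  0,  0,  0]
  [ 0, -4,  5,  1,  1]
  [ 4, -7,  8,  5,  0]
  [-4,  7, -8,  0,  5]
x^5 - 17*x^4 + 106*x^3 - 290*x^2 + 325*x - 125

Expanding det(x·I − A) (e.g. by cofactor expansion or by noting that A is similar to its Jordan form J, which has the same characteristic polynomial as A) gives
  χ_A(x) = x^5 - 17*x^4 + 106*x^3 - 290*x^2 + 325*x - 125
which factors as (x - 5)^3*(x - 1)^2. The eigenvalues (with algebraic multiplicities) are λ = 1 with multiplicity 2, λ = 5 with multiplicity 3.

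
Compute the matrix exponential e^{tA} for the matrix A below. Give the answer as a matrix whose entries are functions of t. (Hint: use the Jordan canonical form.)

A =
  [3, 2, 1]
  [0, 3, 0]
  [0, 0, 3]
e^{tA} =
  [exp(3*t), 2*t*exp(3*t), t*exp(3*t)]
  [0, exp(3*t), 0]
  [0, 0, exp(3*t)]

Strategy: write A = P · J · P⁻¹ where J is a Jordan canonical form, so e^{tA} = P · e^{tJ} · P⁻¹, and e^{tJ} can be computed block-by-block.

A has Jordan form
J =
  [3, 1, 0]
  [0, 3, 0]
  [0, 0, 3]
(up to reordering of blocks).

Per-block formulas:
  For a 1×1 block at λ = 3: exp(t · [3]) = [e^(3t)].
  For a 2×2 Jordan block J_2(3): exp(t · J_2(3)) = e^(3t)·(I + t·N), where N is the 2×2 nilpotent shift.

After assembling e^{tJ} and conjugating by P, we get:

e^{tA} =
  [exp(3*t), 2*t*exp(3*t), t*exp(3*t)]
  [0, exp(3*t), 0]
  [0, 0, exp(3*t)]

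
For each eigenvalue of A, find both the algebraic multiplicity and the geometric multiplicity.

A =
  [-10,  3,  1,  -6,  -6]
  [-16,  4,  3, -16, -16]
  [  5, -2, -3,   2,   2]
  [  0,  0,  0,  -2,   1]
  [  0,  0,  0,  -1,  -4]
λ = -3: alg = 5, geom = 2

Step 1 — factor the characteristic polynomial to read off the algebraic multiplicities:
  χ_A(x) = (x + 3)^5

Step 2 — compute geometric multiplicities via the rank-nullity identity g(λ) = n − rank(A − λI):
  rank(A − (-3)·I) = 3, so dim ker(A − (-3)·I) = n − 3 = 2

Summary:
  λ = -3: algebraic multiplicity = 5, geometric multiplicity = 2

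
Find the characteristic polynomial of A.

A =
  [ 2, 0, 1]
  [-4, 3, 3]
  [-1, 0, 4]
x^3 - 9*x^2 + 27*x - 27

Expanding det(x·I − A) (e.g. by cofactor expansion or by noting that A is similar to its Jordan form J, which has the same characteristic polynomial as A) gives
  χ_A(x) = x^3 - 9*x^2 + 27*x - 27
which factors as (x - 3)^3. The eigenvalues (with algebraic multiplicities) are λ = 3 with multiplicity 3.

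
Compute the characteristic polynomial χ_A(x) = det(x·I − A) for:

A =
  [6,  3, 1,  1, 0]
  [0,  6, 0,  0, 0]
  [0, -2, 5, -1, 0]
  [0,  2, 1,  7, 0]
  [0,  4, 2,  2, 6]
x^5 - 30*x^4 + 360*x^3 - 2160*x^2 + 6480*x - 7776

Expanding det(x·I − A) (e.g. by cofactor expansion or by noting that A is similar to its Jordan form J, which has the same characteristic polynomial as A) gives
  χ_A(x) = x^5 - 30*x^4 + 360*x^3 - 2160*x^2 + 6480*x - 7776
which factors as (x - 6)^5. The eigenvalues (with algebraic multiplicities) are λ = 6 with multiplicity 5.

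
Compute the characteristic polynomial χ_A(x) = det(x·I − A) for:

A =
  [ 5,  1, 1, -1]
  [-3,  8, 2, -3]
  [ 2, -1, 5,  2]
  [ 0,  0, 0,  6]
x^4 - 24*x^3 + 216*x^2 - 864*x + 1296

Expanding det(x·I − A) (e.g. by cofactor expansion or by noting that A is similar to its Jordan form J, which has the same characteristic polynomial as A) gives
  χ_A(x) = x^4 - 24*x^3 + 216*x^2 - 864*x + 1296
which factors as (x - 6)^4. The eigenvalues (with algebraic multiplicities) are λ = 6 with multiplicity 4.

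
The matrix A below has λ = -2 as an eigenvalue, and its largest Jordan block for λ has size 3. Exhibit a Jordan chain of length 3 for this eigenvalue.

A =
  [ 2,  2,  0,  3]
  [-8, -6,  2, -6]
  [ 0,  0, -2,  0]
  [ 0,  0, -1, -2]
A Jordan chain for λ = -2 of length 3:
v_1 = (1, -2, 0, 0)ᵀ
v_2 = (0, 2, 0, -1)ᵀ
v_3 = (0, 0, 1, 0)ᵀ

Let N = A − (-2)·I. We want v_3 with N^3 v_3 = 0 but N^2 v_3 ≠ 0; then v_{j-1} := N · v_j for j = 3, …, 2.

Pick v_3 = (0, 0, 1, 0)ᵀ.
Then v_2 = N · v_3 = (0, 2, 0, -1)ᵀ.
Then v_1 = N · v_2 = (1, -2, 0, 0)ᵀ.

Sanity check: (A − (-2)·I) v_1 = (0, 0, 0, 0)ᵀ = 0. ✓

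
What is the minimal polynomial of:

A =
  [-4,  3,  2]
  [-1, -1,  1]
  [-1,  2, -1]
x^3 + 6*x^2 + 12*x + 8

The characteristic polynomial is χ_A(x) = (x + 2)^3, so the eigenvalues are known. The minimal polynomial is
  m_A(x) = Π_λ (x − λ)^{k_λ}
where k_λ is the size of the *largest* Jordan block for λ (equivalently, the smallest k with (A − λI)^k v = 0 for every generalised eigenvector v of λ).

  λ = -2: largest Jordan block has size 3, contributing (x + 2)^3

So m_A(x) = (x + 2)^3 = x^3 + 6*x^2 + 12*x + 8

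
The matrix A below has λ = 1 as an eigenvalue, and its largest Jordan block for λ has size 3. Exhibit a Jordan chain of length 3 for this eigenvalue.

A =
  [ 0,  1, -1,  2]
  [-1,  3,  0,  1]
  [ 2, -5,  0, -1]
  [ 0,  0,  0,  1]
A Jordan chain for λ = 1 of length 3:
v_1 = (-2, -1, 1, 0)ᵀ
v_2 = (-1, -1, 2, 0)ᵀ
v_3 = (1, 0, 0, 0)ᵀ

Let N = A − (1)·I. We want v_3 with N^3 v_3 = 0 but N^2 v_3 ≠ 0; then v_{j-1} := N · v_j for j = 3, …, 2.

Pick v_3 = (1, 0, 0, 0)ᵀ.
Then v_2 = N · v_3 = (-1, -1, 2, 0)ᵀ.
Then v_1 = N · v_2 = (-2, -1, 1, 0)ᵀ.

Sanity check: (A − (1)·I) v_1 = (0, 0, 0, 0)ᵀ = 0. ✓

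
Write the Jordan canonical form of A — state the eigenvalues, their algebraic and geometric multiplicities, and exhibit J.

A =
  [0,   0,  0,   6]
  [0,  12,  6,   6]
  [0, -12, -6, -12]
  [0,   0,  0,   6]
J_1(0) ⊕ J_1(0) ⊕ J_1(6) ⊕ J_1(6)

The characteristic polynomial is
  det(x·I − A) = x^4 - 12*x^3 + 36*x^2 = x^2*(x - 6)^2

Eigenvalues and multiplicities (the geometric multiplicity of λ is n − rank(A − λI), which equals the number of Jordan blocks for λ):
  λ = 0: algebraic multiplicity = 2, geometric multiplicity = 2
  λ = 6: algebraic multiplicity = 2, geometric multiplicity = 2

Determining the block sizes for each eigenvalue:
  λ = 0: gm = am = 2, so every block has size 1 → block sizes [1, 1]
  λ = 6: gm = am = 2, so every block has size 1 → block sizes [1, 1]

Assembling the blocks gives a Jordan form
J =
  [0, 0, 0, 0]
  [0, 0, 0, 0]
  [0, 0, 6, 0]
  [0, 0, 0, 6]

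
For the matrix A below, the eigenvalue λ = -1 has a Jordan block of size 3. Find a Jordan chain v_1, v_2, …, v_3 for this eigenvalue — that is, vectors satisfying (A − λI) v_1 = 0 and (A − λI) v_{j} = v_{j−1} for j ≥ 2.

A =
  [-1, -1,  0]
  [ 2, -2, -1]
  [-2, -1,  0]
A Jordan chain for λ = -1 of length 3:
v_1 = (-2, 0, -4)ᵀ
v_2 = (0, 2, -2)ᵀ
v_3 = (1, 0, 0)ᵀ

Let N = A − (-1)·I. We want v_3 with N^3 v_3 = 0 but N^2 v_3 ≠ 0; then v_{j-1} := N · v_j for j = 3, …, 2.

Pick v_3 = (1, 0, 0)ᵀ.
Then v_2 = N · v_3 = (0, 2, -2)ᵀ.
Then v_1 = N · v_2 = (-2, 0, -4)ᵀ.

Sanity check: (A − (-1)·I) v_1 = (0, 0, 0)ᵀ = 0. ✓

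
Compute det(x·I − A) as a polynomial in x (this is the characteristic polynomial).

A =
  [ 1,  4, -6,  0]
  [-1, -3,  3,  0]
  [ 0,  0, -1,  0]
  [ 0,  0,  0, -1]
x^4 + 4*x^3 + 6*x^2 + 4*x + 1

Expanding det(x·I − A) (e.g. by cofactor expansion or by noting that A is similar to its Jordan form J, which has the same characteristic polynomial as A) gives
  χ_A(x) = x^4 + 4*x^3 + 6*x^2 + 4*x + 1
which factors as (x + 1)^4. The eigenvalues (with algebraic multiplicities) are λ = -1 with multiplicity 4.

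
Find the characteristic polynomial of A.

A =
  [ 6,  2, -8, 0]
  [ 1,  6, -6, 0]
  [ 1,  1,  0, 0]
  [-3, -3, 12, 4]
x^4 - 16*x^3 + 96*x^2 - 256*x + 256

Expanding det(x·I − A) (e.g. by cofactor expansion or by noting that A is similar to its Jordan form J, which has the same characteristic polynomial as A) gives
  χ_A(x) = x^4 - 16*x^3 + 96*x^2 - 256*x + 256
which factors as (x - 4)^4. The eigenvalues (with algebraic multiplicities) are λ = 4 with multiplicity 4.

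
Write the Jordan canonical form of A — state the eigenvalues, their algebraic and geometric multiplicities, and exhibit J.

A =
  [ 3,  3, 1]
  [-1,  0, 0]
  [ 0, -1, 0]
J_3(1)

The characteristic polynomial is
  det(x·I − A) = x^3 - 3*x^2 + 3*x - 1 = (x - 1)^3

Eigenvalues and multiplicities (the geometric multiplicity of λ is n − rank(A − λI), which equals the number of Jordan blocks for λ):
  λ = 1: algebraic multiplicity = 3, geometric multiplicity = 1

Determining the block sizes for each eigenvalue:
  λ = 1: one block (gm = 1), so the single block has size am = 3 → block sizes [3]

Assembling the blocks gives a Jordan form
J =
  [1, 1, 0]
  [0, 1, 1]
  [0, 0, 1]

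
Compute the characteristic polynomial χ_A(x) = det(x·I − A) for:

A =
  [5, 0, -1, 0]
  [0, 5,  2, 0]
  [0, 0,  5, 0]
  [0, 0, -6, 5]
x^4 - 20*x^3 + 150*x^2 - 500*x + 625

Expanding det(x·I − A) (e.g. by cofactor expansion or by noting that A is similar to its Jordan form J, which has the same characteristic polynomial as A) gives
  χ_A(x) = x^4 - 20*x^3 + 150*x^2 - 500*x + 625
which factors as (x - 5)^4. The eigenvalues (with algebraic multiplicities) are λ = 5 with multiplicity 4.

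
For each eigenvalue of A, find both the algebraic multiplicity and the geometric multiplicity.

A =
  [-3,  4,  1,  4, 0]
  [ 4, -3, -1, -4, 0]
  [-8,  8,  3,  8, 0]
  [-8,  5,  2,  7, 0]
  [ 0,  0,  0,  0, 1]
λ = 1: alg = 5, geom = 3

Step 1 — factor the characteristic polynomial to read off the algebraic multiplicities:
  χ_A(x) = (x - 1)^5

Step 2 — compute geometric multiplicities via the rank-nullity identity g(λ) = n − rank(A − λI):
  rank(A − (1)·I) = 2, so dim ker(A − (1)·I) = n − 2 = 3

Summary:
  λ = 1: algebraic multiplicity = 5, geometric multiplicity = 3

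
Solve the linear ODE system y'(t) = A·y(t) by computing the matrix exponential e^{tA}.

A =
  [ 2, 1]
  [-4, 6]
e^{tA} =
  [-2*t*exp(4*t) + exp(4*t), t*exp(4*t)]
  [-4*t*exp(4*t), 2*t*exp(4*t) + exp(4*t)]

Strategy: write A = P · J · P⁻¹ where J is a Jordan canonical form, so e^{tA} = P · e^{tJ} · P⁻¹, and e^{tJ} can be computed block-by-block.

A has Jordan form
J =
  [4, 1]
  [0, 4]
(up to reordering of blocks).

Per-block formulas:
  For a 2×2 Jordan block J_2(4): exp(t · J_2(4)) = e^(4t)·(I + t·N), where N is the 2×2 nilpotent shift.

After assembling e^{tJ} and conjugating by P, we get:

e^{tA} =
  [-2*t*exp(4*t) + exp(4*t), t*exp(4*t)]
  [-4*t*exp(4*t), 2*t*exp(4*t) + exp(4*t)]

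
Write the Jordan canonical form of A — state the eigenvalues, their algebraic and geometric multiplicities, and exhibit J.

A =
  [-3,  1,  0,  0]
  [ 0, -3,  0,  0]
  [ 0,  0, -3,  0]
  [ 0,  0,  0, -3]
J_2(-3) ⊕ J_1(-3) ⊕ J_1(-3)

The characteristic polynomial is
  det(x·I − A) = x^4 + 12*x^3 + 54*x^2 + 108*x + 81 = (x + 3)^4

Eigenvalues and multiplicities (the geometric multiplicity of λ is n − rank(A − λI), which equals the number of Jordan blocks for λ):
  λ = -3: algebraic multiplicity = 4, geometric multiplicity = 3

Determining the block sizes for each eigenvalue:
  λ = -3: 3 blocks summing to 4 forces exactly one block of size 2 and the rest size 1 → block sizes [2, 1, 1]

Assembling the blocks gives a Jordan form
J =
  [-3,  1,  0,  0]
  [ 0, -3,  0,  0]
  [ 0,  0, -3,  0]
  [ 0,  0,  0, -3]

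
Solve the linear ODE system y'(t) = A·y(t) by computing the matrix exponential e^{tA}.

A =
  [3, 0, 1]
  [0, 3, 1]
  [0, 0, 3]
e^{tA} =
  [exp(3*t), 0, t*exp(3*t)]
  [0, exp(3*t), t*exp(3*t)]
  [0, 0, exp(3*t)]

Strategy: write A = P · J · P⁻¹ where J is a Jordan canonical form, so e^{tA} = P · e^{tJ} · P⁻¹, and e^{tJ} can be computed block-by-block.

A has Jordan form
J =
  [3, 1, 0]
  [0, 3, 0]
  [0, 0, 3]
(up to reordering of blocks).

Per-block formulas:
  For a 2×2 Jordan block J_2(3): exp(t · J_2(3)) = e^(3t)·(I + t·N), where N is the 2×2 nilpotent shift.
  For a 1×1 block at λ = 3: exp(t · [3]) = [e^(3t)].

After assembling e^{tJ} and conjugating by P, we get:

e^{tA} =
  [exp(3*t), 0, t*exp(3*t)]
  [0, exp(3*t), t*exp(3*t)]
  [0, 0, exp(3*t)]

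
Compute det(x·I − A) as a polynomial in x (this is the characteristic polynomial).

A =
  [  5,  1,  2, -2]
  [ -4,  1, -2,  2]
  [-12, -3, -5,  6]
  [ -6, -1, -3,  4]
x^4 - 5*x^3 + 9*x^2 - 7*x + 2

Expanding det(x·I − A) (e.g. by cofactor expansion or by noting that A is similar to its Jordan form J, which has the same characteristic polynomial as A) gives
  χ_A(x) = x^4 - 5*x^3 + 9*x^2 - 7*x + 2
which factors as (x - 2)*(x - 1)^3. The eigenvalues (with algebraic multiplicities) are λ = 1 with multiplicity 3, λ = 2 with multiplicity 1.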